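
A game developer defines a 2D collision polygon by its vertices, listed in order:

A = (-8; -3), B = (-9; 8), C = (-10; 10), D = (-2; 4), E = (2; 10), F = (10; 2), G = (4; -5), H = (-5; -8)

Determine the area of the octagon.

204.5

Σ = (-91) + (-10) + (-20) + (-28) + (-96) + (-58) + (-57) + (-49) = -409
Area = |Σ|/2 = 204.5.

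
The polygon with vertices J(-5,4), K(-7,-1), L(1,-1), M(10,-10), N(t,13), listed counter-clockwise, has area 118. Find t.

0

The doubled signed area Σ (x_i y_{i+1} − x_{i+1} y_i) is linear in t.
With t=0 it equals 236; the coefficient of t is 14 (from the two edges through N).
So 14·t + 236 = 2·118 = 236 ⇒ t = 0.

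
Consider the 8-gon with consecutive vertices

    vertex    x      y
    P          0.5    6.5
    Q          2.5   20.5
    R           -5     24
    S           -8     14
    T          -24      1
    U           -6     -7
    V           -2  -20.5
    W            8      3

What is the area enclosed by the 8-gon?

Apply the surveyor's formula: 2A = Σ (x_i·y_{i+1} − x_{i+1}·y_i), indices taken mod 8.
Σ = (-6) + (162.5) + (122) + (328) + (174) + (109) + (158) + (50.5) = 1098
Area = |Σ|/2 = 549.

549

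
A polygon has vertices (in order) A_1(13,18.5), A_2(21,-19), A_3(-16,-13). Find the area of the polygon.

Apply the shoelace (surveyor's) formula: 2A = Σ (x_i·y_{i+1} − x_{i+1}·y_i), indices taken mod 3.
Σ = (-635.5) + (-577) + (-127) = -1339.5
Area = |Σ|/2 = 669.75.

669.75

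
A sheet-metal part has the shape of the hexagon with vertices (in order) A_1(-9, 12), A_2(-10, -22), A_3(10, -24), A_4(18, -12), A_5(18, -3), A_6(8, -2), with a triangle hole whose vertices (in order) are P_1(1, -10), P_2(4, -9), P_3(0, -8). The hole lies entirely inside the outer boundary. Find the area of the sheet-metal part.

Outer boundary:
Cross-terms: 318, 460, 312, 162, -12, 78  ⇒  Σ = 1318
Area = |Σ|/2 = 659.
Hole:
Apply the surveyor's formula: 2A = Σ (x_i·y_{i+1} − x_{i+1}·y_i), indices taken mod 3.
Σ = (31) + (-32) + (8) = 7
Area = |Σ|/2 = 3.5.
Net area = 659 − 3.5 = 655.5.

655.5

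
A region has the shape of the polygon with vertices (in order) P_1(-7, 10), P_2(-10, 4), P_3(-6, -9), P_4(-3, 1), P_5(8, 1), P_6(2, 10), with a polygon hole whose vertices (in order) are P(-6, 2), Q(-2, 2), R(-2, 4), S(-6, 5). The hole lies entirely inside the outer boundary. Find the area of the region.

145

Outer boundary:
Apply the shoelace formula: 2A = Σ (x_i·y_{i+1} − x_{i+1}·y_i), indices taken mod 6.
Cross-terms: 72, 114, -33, -11, 78, 90  ⇒  Σ = 310
Area = |Σ|/2 = 155.
Hole:
Σ = (-8) + (-4) + (14) + (18) = 20
Area = |Σ|/2 = 10.
Net area = 155 − 10 = 145.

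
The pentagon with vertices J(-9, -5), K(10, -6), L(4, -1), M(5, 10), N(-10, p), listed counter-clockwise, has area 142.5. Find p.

The doubled signed area Σ (x_i y_{i+1} − x_{i+1} y_i) is linear in p.
With p=0 it equals 313; the coefficient of p is 14 (from the two edges through N).
So 14·p + 313 = 2·142.5 = 285 ⇒ p = -2.

-2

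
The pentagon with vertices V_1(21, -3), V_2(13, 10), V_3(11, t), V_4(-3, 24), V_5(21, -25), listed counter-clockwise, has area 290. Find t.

Write out the shoelace sum; only the two edges meeting at V_3 involve t:
2·Area = [(13·t − 11·10) + (11·24 − (-3)·t)] + 282
       = 16·t + 436 = 580
⇒ t = 9.

9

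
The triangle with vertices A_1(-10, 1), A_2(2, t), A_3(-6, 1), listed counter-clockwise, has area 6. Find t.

-2

The doubled signed area Σ (x_i y_{i+1} − x_{i+1} y_i) is linear in t.
With t=0 it equals 4; the coefficient of t is -4 (from the two edges through A_2).
So -4·t + 4 = 2·6 = 12 ⇒ t = -2.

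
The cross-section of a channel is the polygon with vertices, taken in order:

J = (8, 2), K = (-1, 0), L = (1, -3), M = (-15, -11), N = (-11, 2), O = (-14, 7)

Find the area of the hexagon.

Apply Gauss's area formula: 2A = Σ (x_i·y_{i+1} − x_{i+1}·y_i), indices taken mod 6.
Σ = (2) + (3) + (-56) + (-151) + (-49) + (-84) = -335
Area = |Σ|/2 = 167.5.

167.5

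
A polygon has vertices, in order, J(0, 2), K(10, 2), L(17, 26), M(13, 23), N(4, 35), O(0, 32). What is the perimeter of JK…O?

|JK| = √((10)² + (0)²) = √100 = 10
|KL| = √((7)² + (24)²) = √625 = 25
|LM| = √((-4)² + (-3)²) = √25 = 5
|MN| = √((-9)² + (12)²) = √225 = 15
|NO| = √((-4)² + (-3)²) = √25 = 5
|OJ| = √((0)² + (-30)²) = √900 = 30
Perimeter = 10 + 25 + 5 + 15 + 5 + 30 = 90.

90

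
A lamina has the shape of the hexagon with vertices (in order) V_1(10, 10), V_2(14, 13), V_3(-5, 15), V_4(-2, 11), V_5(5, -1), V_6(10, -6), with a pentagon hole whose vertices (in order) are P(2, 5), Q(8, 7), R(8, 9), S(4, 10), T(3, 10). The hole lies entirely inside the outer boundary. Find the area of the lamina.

144

Outer boundary:
Apply Gauss's area formula: 2A = Σ (x_i·y_{i+1} − x_{i+1}·y_i), indices taken mod 6.
V_1→V_2: (10)(13) − (14)(10) = -10
V_2→V_3: (14)(15) − (-5)(13) = 275
V_3→V_4: (-5)(11) − (-2)(15) = -25
V_4→V_5: (-2)(-1) − (5)(11) = -53
V_5→V_6: (5)(-6) − (10)(-1) = -20
V_6→V_1: (10)(10) − (10)(-6) = 160
Σ = 327
Area = |Σ|/2 = 163.5.
Hole:
Cross-terms: -26, 16, 44, 10, -5  ⇒  Σ = 39
Area = |Σ|/2 = 19.5.
Net area = 163.5 − 19.5 = 144.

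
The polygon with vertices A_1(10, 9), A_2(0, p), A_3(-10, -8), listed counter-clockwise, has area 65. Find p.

7

Write out the shoelace sum; only the two edges meeting at A_2 involve p:
2·Area = [(10·p − 0·9) + (0·(-8) − (-10)·p)] + -10
       = 20·p + -10 = 130
⇒ p = 7.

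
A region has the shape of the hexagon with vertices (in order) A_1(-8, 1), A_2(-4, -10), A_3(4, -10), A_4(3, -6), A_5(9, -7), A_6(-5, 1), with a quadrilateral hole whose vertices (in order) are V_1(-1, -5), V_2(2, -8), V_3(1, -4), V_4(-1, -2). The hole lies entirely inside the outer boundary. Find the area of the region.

82.5

Outer boundary:
Σ = (84) + (80) + (6) + (33) + (-26) + (3) = 180
Area = |Σ|/2 = 90.
Hole:
Apply the surveyor's formula: 2A = Σ (x_i·y_{i+1} − x_{i+1}·y_i), indices taken mod 4.
Cross-terms: 18, 0, -6, 3  ⇒  Σ = 15
Area = |Σ|/2 = 7.5.
Net area = 90 − 7.5 = 82.5.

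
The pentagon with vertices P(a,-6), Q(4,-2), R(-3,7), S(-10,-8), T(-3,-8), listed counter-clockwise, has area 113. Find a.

Write out the shoelace sum; only the two edges meeting at P involve a:
2·Area = [((-3)·(-6) − a·(-8)) + (a·(-2) − 4·(-6))] + 172
       = 6·a + 214 = 226
⇒ a = 2.

2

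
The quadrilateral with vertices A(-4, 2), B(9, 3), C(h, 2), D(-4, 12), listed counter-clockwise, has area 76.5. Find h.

13

Write out the shoelace sum; only the two edges meeting at C involve h:
2·Area = [(9·2 − h·3) + (h·12 − (-4)·2)] + 10
       = 9·h + 36 = 153
⇒ h = 13.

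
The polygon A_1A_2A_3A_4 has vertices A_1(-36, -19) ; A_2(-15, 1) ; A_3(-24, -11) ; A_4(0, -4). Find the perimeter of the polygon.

108

|A_1A_2| = √((21)² + (20)²) = √841 = 29
|A_2A_3| = √((-9)² + (-12)²) = √225 = 15
|A_3A_4| = √((24)² + (7)²) = √625 = 25
|A_4A_1| = √((-36)² + (-15)²) = √1521 = 39
Perimeter = 29 + 15 + 25 + 39 = 108.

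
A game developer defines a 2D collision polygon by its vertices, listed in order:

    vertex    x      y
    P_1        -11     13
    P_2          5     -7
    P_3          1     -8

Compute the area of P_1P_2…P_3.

48

Apply Gauss's area formula: 2A = Σ (x_i·y_{i+1} − x_{i+1}·y_i), indices taken mod 3.
Cross-terms: 12, -33, -75  ⇒  Σ = -96
Area = |Σ|/2 = 48.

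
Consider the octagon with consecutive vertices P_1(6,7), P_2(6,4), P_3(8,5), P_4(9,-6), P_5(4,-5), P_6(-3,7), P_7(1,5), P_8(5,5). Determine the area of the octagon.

Apply the shoelace (surveyor's) formula: 2A = Σ (x_i·y_{i+1} − x_{i+1}·y_i), indices taken mod 8.
Cross-terms: -18, -2, -93, -21, 13, -22, -20, 5  ⇒  Σ = -158
Area = |Σ|/2 = 79.

79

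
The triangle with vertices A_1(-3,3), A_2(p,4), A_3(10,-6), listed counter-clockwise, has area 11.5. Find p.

The doubled signed area Σ (x_i y_{i+1} − x_{i+1} y_i) is linear in p.
With p=0 it equals -40; the coefficient of p is -9 (from the two edges through A_2).
So -9·p + -40 = 2·11.5 = 23 ⇒ p = -7.

-7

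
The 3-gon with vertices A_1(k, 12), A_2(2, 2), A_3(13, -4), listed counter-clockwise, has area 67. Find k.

Write out the shoelace sum; only the two edges meeting at A_1 involve k:
2·Area = [(13·12 − k·(-4)) + (k·2 − 2·12)] + -34
       = 6·k + 98 = 134
⇒ k = 6.

6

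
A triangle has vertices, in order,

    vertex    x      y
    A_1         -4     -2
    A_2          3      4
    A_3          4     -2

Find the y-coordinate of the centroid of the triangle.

0

Apply the shoelace (surveyor's) formula. First the cross-terms c_i = x_i·y_{i+1} − x_{i+1}·y_i:
  -10, -22, -16  ⇒  2A = -48, A = -24.
Then Σ (y_i + y_{i+1})·c_i = 0, so ȳ = 0 / (6·(-24)) = 0.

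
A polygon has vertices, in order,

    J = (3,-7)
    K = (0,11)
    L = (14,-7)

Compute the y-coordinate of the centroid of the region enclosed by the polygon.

Apply Gauss's area formula. First the cross-terms c_i = x_i·y_{i+1} − x_{i+1}·y_i:
  33, -154, -77  ⇒  2A = -198, A = -99.
Then Σ (y_i + y_{i+1})·c_i = 594, so ȳ = 594 / (6·(-99)) = -1.

-1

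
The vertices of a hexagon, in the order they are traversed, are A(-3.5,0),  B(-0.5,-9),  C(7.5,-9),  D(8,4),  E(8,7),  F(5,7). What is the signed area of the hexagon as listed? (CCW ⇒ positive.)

Apply the shoelace formula: 2A = Σ (x_i·y_{i+1} − x_{i+1}·y_i), indices taken mod 6.
Cross-terms: 31.5, 72, 102, 24, 21, 24.5  ⇒  Σ = 275
Signed area = Σ/2 = 137.5 (positive ⇒ counter-clockwise traversal).

137.5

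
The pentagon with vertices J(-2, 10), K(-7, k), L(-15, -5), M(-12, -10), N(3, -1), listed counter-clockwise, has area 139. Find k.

The doubled signed area Σ (x_i y_{i+1} − x_{i+1} y_i) is linear in k.
With k=0 it equals 265; the coefficient of k is 13 (from the two edges through K).
So 13·k + 265 = 2·139 = 278 ⇒ k = 1.

1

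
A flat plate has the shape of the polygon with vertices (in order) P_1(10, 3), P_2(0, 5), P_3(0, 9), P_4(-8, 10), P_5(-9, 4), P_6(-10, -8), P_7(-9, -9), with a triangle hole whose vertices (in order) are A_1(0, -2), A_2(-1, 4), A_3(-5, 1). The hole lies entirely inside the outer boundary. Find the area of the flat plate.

173

Outer boundary:
P_1→P_2: (10)(5) − (0)(3) = 50
P_2→P_3: (0)(9) − (0)(5) = 0
P_3→P_4: (0)(10) − (-8)(9) = 72
P_4→P_5: (-8)(4) − (-9)(10) = 58
P_5→P_6: (-9)(-8) − (-10)(4) = 112
P_6→P_7: (-10)(-9) − (-9)(-8) = 18
P_7→P_1: (-9)(3) − (10)(-9) = 63
Σ = 373
Area = |Σ|/2 = 186.5.
Hole:
A_1→A_2: (0)(4) − (-1)(-2) = -2
A_2→A_3: (-1)(1) − (-5)(4) = 19
A_3→A_1: (-5)(-2) − (0)(1) = 10
Σ = 27
Area = |Σ|/2 = 13.5.
Net area = 186.5 − 13.5 = 173.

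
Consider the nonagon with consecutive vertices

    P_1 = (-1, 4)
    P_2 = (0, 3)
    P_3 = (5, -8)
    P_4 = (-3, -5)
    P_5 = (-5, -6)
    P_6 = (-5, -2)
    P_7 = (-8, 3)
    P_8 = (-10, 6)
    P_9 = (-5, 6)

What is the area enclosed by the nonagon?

Cross-terms: -3, -15, -49, -7, -20, -31, -18, -30, -14  ⇒  Σ = -187
Area = |Σ|/2 = 93.5.

93.5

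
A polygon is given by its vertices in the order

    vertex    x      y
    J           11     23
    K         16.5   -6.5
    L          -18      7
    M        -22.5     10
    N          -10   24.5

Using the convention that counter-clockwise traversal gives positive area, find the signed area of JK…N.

-712.875

Cross-terms: -451, -1.5, -22.5, -451.25, -499.5  ⇒  Σ = -1425.75
Signed area = Σ/2 = -712.875 (negative ⇒ clockwise traversal).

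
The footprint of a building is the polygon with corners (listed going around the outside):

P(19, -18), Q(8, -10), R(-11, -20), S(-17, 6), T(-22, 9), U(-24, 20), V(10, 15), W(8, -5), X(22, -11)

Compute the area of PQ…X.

931

Apply the shoelace (surveyor's) formula: 2A = Σ (x_i·y_{i+1} − x_{i+1}·y_i), indices taken mod 9.
Cross-terms: -46, -270, -406, -21, -224, -560, -170, 22, -187  ⇒  Σ = -1862
Area = |Σ|/2 = 931.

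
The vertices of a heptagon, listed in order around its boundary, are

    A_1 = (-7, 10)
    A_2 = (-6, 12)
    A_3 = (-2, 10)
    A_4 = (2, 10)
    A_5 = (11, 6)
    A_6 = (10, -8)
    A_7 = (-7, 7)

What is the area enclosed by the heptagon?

176.5

Apply the shoelace formula: 2A = Σ (x_i·y_{i+1} − x_{i+1}·y_i), indices taken mod 7.
A_1→A_2: (-7)(12) − (-6)(10) = -24
A_2→A_3: (-6)(10) − (-2)(12) = -36
A_3→A_4: (-2)(10) − (2)(10) = -40
A_4→A_5: (2)(6) − (11)(10) = -98
A_5→A_6: (11)(-8) − (10)(6) = -148
A_6→A_7: (10)(7) − (-7)(-8) = 14
A_7→A_1: (-7)(10) − (-7)(7) = -21
Σ = -353
Area = |Σ|/2 = 176.5.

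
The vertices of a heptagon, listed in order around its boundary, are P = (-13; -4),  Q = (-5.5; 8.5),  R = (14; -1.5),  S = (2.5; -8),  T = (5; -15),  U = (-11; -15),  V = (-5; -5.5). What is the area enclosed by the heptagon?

327.5

P→Q: (-13)(8.5) − (-5.5)(-4) = -132.5
Q→R: (-5.5)(-1.5) − (14)(8.5) = -110.75
R→S: (14)(-8) − (2.5)(-1.5) = -108.25
S→T: (2.5)(-15) − (5)(-8) = 2.5
T→U: (5)(-15) − (-11)(-15) = -240
U→V: (-11)(-5.5) − (-5)(-15) = -14.5
V→P: (-5)(-4) − (-13)(-5.5) = -51.5
Σ = -655
Area = |Σ|/2 = 327.5.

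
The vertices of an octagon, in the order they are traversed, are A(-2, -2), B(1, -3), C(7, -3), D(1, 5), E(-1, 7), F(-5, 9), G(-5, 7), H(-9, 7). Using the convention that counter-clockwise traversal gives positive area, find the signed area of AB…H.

Apply the shoelace formula: 2A = Σ (x_i·y_{i+1} − x_{i+1}·y_i), indices taken mod 8.
Σ = (8) + (18) + (38) + (12) + (26) + (10) + (28) + (32) = 172
Signed area = Σ/2 = 86 (positive ⇒ counter-clockwise traversal).

86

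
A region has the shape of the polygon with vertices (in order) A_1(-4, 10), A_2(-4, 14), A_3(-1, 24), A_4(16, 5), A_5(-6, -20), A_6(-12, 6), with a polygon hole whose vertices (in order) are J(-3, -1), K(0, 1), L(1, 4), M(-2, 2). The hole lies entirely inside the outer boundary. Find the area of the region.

Outer boundary:
Apply the shoelace (surveyor's) formula: 2A = Σ (x_i·y_{i+1} − x_{i+1}·y_i), indices taken mod 6.
Σ = (-16) + (-82) + (-389) + (-290) + (-276) + (-96) = -1149
Area = |Σ|/2 = 574.5.
Hole:
Cross-terms: -3, -1, 10, 8  ⇒  Σ = 14
Area = |Σ|/2 = 7.
Net area = 574.5 − 7 = 567.5.

567.5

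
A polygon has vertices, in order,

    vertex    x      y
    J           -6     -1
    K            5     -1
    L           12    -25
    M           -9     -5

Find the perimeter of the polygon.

70

|JK| = √((11)² + (0)²) = √121 = 11
|KL| = √((7)² + (-24)²) = √625 = 25
|LM| = √((-21)² + (20)²) = √841 = 29
|MJ| = √((3)² + (4)²) = √25 = 5
Perimeter = 11 + 25 + 29 + 5 = 70.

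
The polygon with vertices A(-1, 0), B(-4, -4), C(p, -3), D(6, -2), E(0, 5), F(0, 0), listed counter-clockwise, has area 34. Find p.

2

The doubled signed area Σ (x_i y_{i+1} − x_{i+1} y_i) is linear in p.
With p=0 it equals 64; the coefficient of p is 2 (from the two edges through C).
So 2·p + 64 = 2·34 = 68 ⇒ p = 2.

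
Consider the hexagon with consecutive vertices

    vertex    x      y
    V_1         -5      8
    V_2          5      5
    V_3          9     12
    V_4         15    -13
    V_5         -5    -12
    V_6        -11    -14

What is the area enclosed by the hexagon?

406

Apply the surveyor's formula: 2A = Σ (x_i·y_{i+1} − x_{i+1}·y_i), indices taken mod 6.
Σ = (-65) + (15) + (-297) + (-245) + (-62) + (-158) = -812
Area = |Σ|/2 = 406.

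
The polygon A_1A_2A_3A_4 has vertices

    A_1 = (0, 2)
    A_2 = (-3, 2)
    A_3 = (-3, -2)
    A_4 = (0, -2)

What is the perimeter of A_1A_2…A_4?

|A_1A_2| = √((-3)² + (0)²) = √9 = 3
|A_2A_3| = √((0)² + (-4)²) = √16 = 4
|A_3A_4| = √((3)² + (0)²) = √9 = 3
|A_4A_1| = √((0)² + (4)²) = √16 = 4
Perimeter = 3 + 4 + 3 + 4 = 14.

14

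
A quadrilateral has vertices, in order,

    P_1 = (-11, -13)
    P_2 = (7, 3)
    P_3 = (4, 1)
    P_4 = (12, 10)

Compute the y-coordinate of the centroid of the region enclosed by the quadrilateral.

-22/15

Apply the shoelace formula. First the cross-terms c_i = x_i·y_{i+1} − x_{i+1}·y_i:
  58, -5, 28, -46  ⇒  2A = 35, A = 17.5.
Then Σ (y_i + y_{i+1})·c_i = -154, so ȳ = -154 / (6·17.5) = -22/15.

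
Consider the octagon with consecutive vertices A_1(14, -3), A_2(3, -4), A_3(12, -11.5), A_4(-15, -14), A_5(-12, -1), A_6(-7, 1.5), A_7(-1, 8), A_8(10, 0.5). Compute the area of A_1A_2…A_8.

362

Apply the surveyor's formula: 2A = Σ (x_i·y_{i+1} − x_{i+1}·y_i), indices taken mod 8.
Cross-terms: -47, 13.5, -340.5, -153, -25, -54.5, -80.5, -37  ⇒  Σ = -724
Area = |Σ|/2 = 362.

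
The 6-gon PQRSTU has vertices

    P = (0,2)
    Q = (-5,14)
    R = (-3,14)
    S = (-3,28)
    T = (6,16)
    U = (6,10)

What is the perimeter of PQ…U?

60

|PQ| = √((-5)² + (12)²) = √169 = 13
|QR| = √((2)² + (0)²) = √4 = 2
|RS| = √((0)² + (14)²) = √196 = 14
|ST| = √((9)² + (-12)²) = √225 = 15
|TU| = √((0)² + (-6)²) = √36 = 6
|UP| = √((-6)² + (-8)²) = √100 = 10
Perimeter = 13 + 2 + 14 + 15 + 6 + 10 = 60.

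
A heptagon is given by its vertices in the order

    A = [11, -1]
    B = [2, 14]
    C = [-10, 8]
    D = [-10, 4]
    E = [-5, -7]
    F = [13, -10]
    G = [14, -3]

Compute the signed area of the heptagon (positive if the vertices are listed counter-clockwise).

351.5

Apply the shoelace formula: 2A = Σ (x_i·y_{i+1} − x_{i+1}·y_i), indices taken mod 7.
Σ = (156) + (156) + (40) + (90) + (141) + (101) + (19) = 703
Signed area = Σ/2 = 351.5 (positive ⇒ counter-clockwise traversal).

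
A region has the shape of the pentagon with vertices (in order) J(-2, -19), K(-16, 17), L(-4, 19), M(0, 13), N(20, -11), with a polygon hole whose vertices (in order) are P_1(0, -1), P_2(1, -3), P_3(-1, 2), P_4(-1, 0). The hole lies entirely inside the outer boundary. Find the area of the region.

Outer boundary:
Apply the shoelace formula: 2A = Σ (x_i·y_{i+1} − x_{i+1}·y_i), indices taken mod 5.
Σ = (-338) + (-236) + (-52) + (-260) + (-402) = -1288
Area = |Σ|/2 = 644.
Hole:
Apply Gauss's area formula: 2A = Σ (x_i·y_{i+1} − x_{i+1}·y_i), indices taken mod 4.
Σ = (1) + (-1) + (2) + (1) = 3
Area = |Σ|/2 = 1.5.
Net area = 644 − 1.5 = 642.5.

642.5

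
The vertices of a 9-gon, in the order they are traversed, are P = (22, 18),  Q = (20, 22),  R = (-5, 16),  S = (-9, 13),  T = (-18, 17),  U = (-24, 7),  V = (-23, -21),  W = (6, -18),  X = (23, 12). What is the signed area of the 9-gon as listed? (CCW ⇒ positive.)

1418.5

Apply Gauss's area formula: 2A = Σ (x_i·y_{i+1} − x_{i+1}·y_i), indices taken mod 9.
Cross-terms: 124, 430, 79, 81, 282, 665, 540, 486, 150  ⇒  Σ = 2837
Signed area = Σ/2 = 1418.5 (positive ⇒ counter-clockwise traversal).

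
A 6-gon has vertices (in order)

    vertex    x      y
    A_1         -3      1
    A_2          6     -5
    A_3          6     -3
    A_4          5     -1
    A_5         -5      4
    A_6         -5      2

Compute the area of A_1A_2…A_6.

Cross-terms: 9, 12, 9, 15, 10, 1  ⇒  Σ = 56
Area = |Σ|/2 = 28.

28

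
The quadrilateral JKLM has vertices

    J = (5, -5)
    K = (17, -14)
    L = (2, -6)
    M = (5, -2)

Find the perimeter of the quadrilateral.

40

|JK| = √((12)² + (-9)²) = √225 = 15
|KL| = √((-15)² + (8)²) = √289 = 17
|LM| = √((3)² + (4)²) = √25 = 5
|MJ| = √((0)² + (-3)²) = √9 = 3
Perimeter = 15 + 17 + 5 + 3 = 40.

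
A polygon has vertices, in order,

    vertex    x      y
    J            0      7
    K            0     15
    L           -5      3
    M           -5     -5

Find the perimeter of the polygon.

|JK| = √((0)² + (8)²) = √64 = 8
|KL| = √((-5)² + (-12)²) = √169 = 13
|LM| = √((0)² + (-8)²) = √64 = 8
|MJ| = √((5)² + (12)²) = √169 = 13
Perimeter = 8 + 13 + 8 + 13 = 42.

42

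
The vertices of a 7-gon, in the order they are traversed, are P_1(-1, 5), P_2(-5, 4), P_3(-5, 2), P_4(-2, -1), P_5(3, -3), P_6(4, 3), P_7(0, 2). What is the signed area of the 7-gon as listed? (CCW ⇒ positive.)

Apply the shoelace (surveyor's) formula: 2A = Σ (x_i·y_{i+1} − x_{i+1}·y_i), indices taken mod 7.
Cross-terms: 21, 10, 9, 9, 21, 8, 2  ⇒  Σ = 80
Signed area = Σ/2 = 40 (positive ⇒ counter-clockwise traversal).

40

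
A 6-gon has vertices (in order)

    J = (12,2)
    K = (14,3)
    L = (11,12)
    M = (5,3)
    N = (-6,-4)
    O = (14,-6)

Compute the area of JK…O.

153

Apply the shoelace (surveyor's) formula: 2A = Σ (x_i·y_{i+1} − x_{i+1}·y_i), indices taken mod 6.
J→K: (12)(3) − (14)(2) = 8
K→L: (14)(12) − (11)(3) = 135
L→M: (11)(3) − (5)(12) = -27
M→N: (5)(-4) − (-6)(3) = -2
N→O: (-6)(-6) − (14)(-4) = 92
O→J: (14)(2) − (12)(-6) = 100
Σ = 306
Area = |Σ|/2 = 153.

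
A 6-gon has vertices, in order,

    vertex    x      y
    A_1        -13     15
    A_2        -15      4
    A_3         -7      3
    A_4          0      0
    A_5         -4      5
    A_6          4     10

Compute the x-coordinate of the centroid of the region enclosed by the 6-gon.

Apply Gauss's area formula. First the cross-terms c_i = x_i·y_{i+1} − x_{i+1}·y_i:
  173, -17, 0, 0, -60, 190  ⇒  2A = 286, A = 143.
Then Σ (x_i + x_{i+1})·c_i = -6180, so x̄ = -6180 / (6·143) = -1030/143.

-1030/143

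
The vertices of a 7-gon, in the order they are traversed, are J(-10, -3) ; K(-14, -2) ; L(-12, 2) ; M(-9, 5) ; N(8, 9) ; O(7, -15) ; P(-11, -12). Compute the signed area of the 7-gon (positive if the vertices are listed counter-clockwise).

Σ = (-22) + (-52) + (-42) + (-121) + (-183) + (-249) + (-87) = -756
Signed area = Σ/2 = -378 (negative ⇒ clockwise traversal).

-378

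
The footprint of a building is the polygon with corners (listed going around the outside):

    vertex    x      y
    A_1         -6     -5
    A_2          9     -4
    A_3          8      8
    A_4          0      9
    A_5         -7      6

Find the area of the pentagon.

189.5

Apply the shoelace formula: 2A = Σ (x_i·y_{i+1} − x_{i+1}·y_i), indices taken mod 5.
Σ = (69) + (104) + (72) + (63) + (71) = 379
Area = |Σ|/2 = 189.5.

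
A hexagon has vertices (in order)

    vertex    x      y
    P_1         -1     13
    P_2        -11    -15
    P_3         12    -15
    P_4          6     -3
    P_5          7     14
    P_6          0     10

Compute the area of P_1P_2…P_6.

P_1→P_2: (-1)(-15) − (-11)(13) = 158
P_2→P_3: (-11)(-15) − (12)(-15) = 345
P_3→P_4: (12)(-3) − (6)(-15) = 54
P_4→P_5: (6)(14) − (7)(-3) = 105
P_5→P_6: (7)(10) − (0)(14) = 70
P_6→P_1: (0)(13) − (-1)(10) = 10
Σ = 742
Area = |Σ|/2 = 371.

371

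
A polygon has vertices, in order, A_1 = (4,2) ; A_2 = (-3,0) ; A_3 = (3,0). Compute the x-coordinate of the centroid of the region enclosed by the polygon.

Apply the surveyor's formula. First the cross-terms c_i = x_i·y_{i+1} − x_{i+1}·y_i:
  6, 0, 6  ⇒  2A = 12, A = 6.
Then Σ (x_i + x_{i+1})·c_i = 48, so x̄ = 48 / (6·6) = 4/3.

4/3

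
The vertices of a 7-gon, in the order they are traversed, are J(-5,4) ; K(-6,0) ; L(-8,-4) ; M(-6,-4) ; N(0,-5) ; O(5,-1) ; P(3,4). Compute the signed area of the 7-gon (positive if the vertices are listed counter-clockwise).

83

Apply the surveyor's formula: 2A = Σ (x_i·y_{i+1} − x_{i+1}·y_i), indices taken mod 7.
Σ = (24) + (24) + (8) + (30) + (25) + (23) + (32) = 166
Signed area = Σ/2 = 83 (positive ⇒ counter-clockwise traversal).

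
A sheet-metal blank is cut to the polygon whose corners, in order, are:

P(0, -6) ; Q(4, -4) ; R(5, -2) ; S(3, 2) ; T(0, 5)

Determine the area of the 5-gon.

33.5

Σ = (24) + (12) + (16) + (15) + (0) = 67
Area = |Σ|/2 = 33.5.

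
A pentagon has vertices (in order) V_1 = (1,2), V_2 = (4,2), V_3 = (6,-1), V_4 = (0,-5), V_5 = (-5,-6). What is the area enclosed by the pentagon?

Apply the shoelace formula: 2A = Σ (x_i·y_{i+1} − x_{i+1}·y_i), indices taken mod 5.
Cross-terms: -6, -16, -30, -25, -4  ⇒  Σ = -81
Area = |Σ|/2 = 40.5.

40.5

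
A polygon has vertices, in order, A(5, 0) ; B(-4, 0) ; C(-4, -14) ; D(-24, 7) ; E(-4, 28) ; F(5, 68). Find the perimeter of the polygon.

190

|AB| = √((-9)² + (0)²) = √81 = 9
|BC| = √((0)² + (-14)²) = √196 = 14
|CD| = √((-20)² + (21)²) = √841 = 29
|DE| = √((20)² + (21)²) = √841 = 29
|EF| = √((9)² + (40)²) = √1681 = 41
|FA| = √((0)² + (-68)²) = √4624 = 68
Perimeter = 9 + 14 + 29 + 29 + 41 + 68 = 190.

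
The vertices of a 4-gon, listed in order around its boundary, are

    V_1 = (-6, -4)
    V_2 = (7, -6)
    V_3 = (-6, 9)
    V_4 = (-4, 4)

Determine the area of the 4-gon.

Apply Gauss's area formula: 2A = Σ (x_i·y_{i+1} − x_{i+1}·y_i), indices taken mod 4.
Σ = (64) + (27) + (12) + (40) = 143
Area = |Σ|/2 = 71.5.

71.5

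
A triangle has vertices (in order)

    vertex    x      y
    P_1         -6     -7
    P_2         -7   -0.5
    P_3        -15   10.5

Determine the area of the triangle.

20.5

Apply the surveyor's formula: 2A = Σ (x_i·y_{i+1} − x_{i+1}·y_i), indices taken mod 3.
Σ = (-46) + (-81) + (168) = 41
Area = |Σ|/2 = 20.5.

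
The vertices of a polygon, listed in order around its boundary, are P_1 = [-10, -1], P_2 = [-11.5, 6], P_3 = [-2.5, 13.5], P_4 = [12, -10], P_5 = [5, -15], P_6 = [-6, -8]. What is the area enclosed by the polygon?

Apply Gauss's area formula: 2A = Σ (x_i·y_{i+1} − x_{i+1}·y_i), indices taken mod 6.
Σ = (-71.5) + (-140.25) + (-137) + (-130) + (-130) + (-74) = -682.75
Area = |Σ|/2 = 341.375.

341.375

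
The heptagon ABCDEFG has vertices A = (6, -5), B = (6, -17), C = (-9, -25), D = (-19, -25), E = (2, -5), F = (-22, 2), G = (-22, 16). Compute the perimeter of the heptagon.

|AB| = √((0)² + (-12)²) = √144 = 12
|BC| = √((-15)² + (-8)²) = √289 = 17
|CD| = √((-10)² + (0)²) = √100 = 10
|DE| = √((21)² + (20)²) = √841 = 29
|EF| = √((-24)² + (7)²) = √625 = 25
|FG| = √((0)² + (14)²) = √196 = 14
|GA| = √((28)² + (-21)²) = √1225 = 35
Perimeter = 12 + 17 + 10 + 29 + 25 + 14 + 35 = 142.

142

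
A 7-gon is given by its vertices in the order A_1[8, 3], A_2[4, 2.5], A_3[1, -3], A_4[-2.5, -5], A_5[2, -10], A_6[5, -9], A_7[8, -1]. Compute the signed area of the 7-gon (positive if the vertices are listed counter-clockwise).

73.5

Apply Gauss's area formula: 2A = Σ (x_i·y_{i+1} − x_{i+1}·y_i), indices taken mod 7.
Σ = (8) + (-14.5) + (-12.5) + (35) + (32) + (67) + (32) = 147
Signed area = Σ/2 = 73.5 (positive ⇒ counter-clockwise traversal).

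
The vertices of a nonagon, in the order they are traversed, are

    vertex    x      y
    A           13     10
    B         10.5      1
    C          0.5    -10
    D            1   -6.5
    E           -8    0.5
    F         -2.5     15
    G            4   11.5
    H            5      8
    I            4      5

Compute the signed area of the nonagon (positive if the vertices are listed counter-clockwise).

Apply the shoelace formula: 2A = Σ (x_i·y_{i+1} − x_{i+1}·y_i), indices taken mod 9.
Σ = (-92) + (-105.5) + (6.75) + (-51.5) + (-118.75) + (-88.75) + (-25.5) + (-7) + (-25) = -507.25
Signed area = Σ/2 = -253.625 (negative ⇒ clockwise traversal).

-253.625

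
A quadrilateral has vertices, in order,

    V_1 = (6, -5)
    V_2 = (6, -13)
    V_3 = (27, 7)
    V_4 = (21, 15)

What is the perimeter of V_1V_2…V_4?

|V_1V_2| = √((0)² + (-8)²) = √64 = 8
|V_2V_3| = √((21)² + (20)²) = √841 = 29
|V_3V_4| = √((-6)² + (8)²) = √100 = 10
|V_4V_1| = √((-15)² + (-20)²) = √625 = 25
Perimeter = 8 + 29 + 10 + 25 = 72.

72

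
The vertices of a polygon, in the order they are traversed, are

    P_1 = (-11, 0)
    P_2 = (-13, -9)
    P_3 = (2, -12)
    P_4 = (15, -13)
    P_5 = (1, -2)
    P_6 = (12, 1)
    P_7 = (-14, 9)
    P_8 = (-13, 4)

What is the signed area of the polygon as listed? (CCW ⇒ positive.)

331

Apply the shoelace formula: 2A = Σ (x_i·y_{i+1} − x_{i+1}·y_i), indices taken mod 8.
Cross-terms: 99, 174, 154, -17, 25, 122, 61, 44  ⇒  Σ = 662
Signed area = Σ/2 = 331 (positive ⇒ counter-clockwise traversal).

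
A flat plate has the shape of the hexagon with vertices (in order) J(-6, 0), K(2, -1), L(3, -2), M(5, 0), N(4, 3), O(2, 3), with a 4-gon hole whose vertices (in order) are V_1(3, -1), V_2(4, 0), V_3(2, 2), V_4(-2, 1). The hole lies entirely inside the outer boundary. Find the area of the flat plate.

18.5

Outer boundary:
Σ = (6) + (-1) + (10) + (15) + (6) + (18) = 54
Area = |Σ|/2 = 27.
Hole:
Cross-terms: 4, 8, 6, -1  ⇒  Σ = 17
Area = |Σ|/2 = 8.5.
Net area = 27 − 8.5 = 18.5.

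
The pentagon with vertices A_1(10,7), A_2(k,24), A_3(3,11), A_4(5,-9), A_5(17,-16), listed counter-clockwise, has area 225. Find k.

The doubled signed area Σ (x_i y_{i+1} − x_{i+1} y_i) is linear in k.
With k=0 it equals 438; the coefficient of k is 4 (from the two edges through A_2).
So 4·k + 438 = 2·225 = 450 ⇒ k = 3.

3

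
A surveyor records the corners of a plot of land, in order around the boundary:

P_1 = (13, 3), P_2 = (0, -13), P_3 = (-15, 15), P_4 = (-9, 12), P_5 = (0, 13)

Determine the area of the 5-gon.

347.5

Apply the shoelace formula: 2A = Σ (x_i·y_{i+1} − x_{i+1}·y_i), indices taken mod 5.
Σ = (-169) + (-195) + (-45) + (-117) + (-169) = -695
Area = |Σ|/2 = 347.5.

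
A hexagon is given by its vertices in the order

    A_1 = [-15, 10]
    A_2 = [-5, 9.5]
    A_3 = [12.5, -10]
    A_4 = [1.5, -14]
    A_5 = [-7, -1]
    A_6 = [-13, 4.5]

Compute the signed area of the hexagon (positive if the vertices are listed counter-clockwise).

-263.875

Apply the surveyor's formula: 2A = Σ (x_i·y_{i+1} − x_{i+1}·y_i), indices taken mod 6.
Cross-terms: -92.5, -68.75, -160, -99.5, -44.5, -62.5  ⇒  Σ = -527.75
Signed area = Σ/2 = -263.875 (negative ⇒ clockwise traversal).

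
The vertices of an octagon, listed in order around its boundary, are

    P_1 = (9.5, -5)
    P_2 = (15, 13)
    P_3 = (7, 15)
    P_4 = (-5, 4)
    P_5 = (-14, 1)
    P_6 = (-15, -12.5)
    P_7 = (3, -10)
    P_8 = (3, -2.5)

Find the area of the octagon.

447.625

Apply Gauss's area formula: 2A = Σ (x_i·y_{i+1} − x_{i+1}·y_i), indices taken mod 8.
Cross-terms: 198.5, 134, 103, 51, 190, 187.5, 22.5, 8.75  ⇒  Σ = 895.25
Area = |Σ|/2 = 447.625.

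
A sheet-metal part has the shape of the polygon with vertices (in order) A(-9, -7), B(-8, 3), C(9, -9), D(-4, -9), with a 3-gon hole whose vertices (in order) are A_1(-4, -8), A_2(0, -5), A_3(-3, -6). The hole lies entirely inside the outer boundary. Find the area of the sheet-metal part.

Outer boundary:
Apply the surveyor's formula: 2A = Σ (x_i·y_{i+1} − x_{i+1}·y_i), indices taken mod 4.
Σ = (-83) + (45) + (-117) + (-53) = -208
Area = |Σ|/2 = 104.
Hole:
A_1→A_2: (-4)(-5) − (0)(-8) = 20
A_2→A_3: (0)(-6) − (-3)(-5) = -15
A_3→A_1: (-3)(-8) − (-4)(-6) = 0
Σ = 5
Area = |Σ|/2 = 2.5.
Net area = 104 − 2.5 = 101.5.

101.5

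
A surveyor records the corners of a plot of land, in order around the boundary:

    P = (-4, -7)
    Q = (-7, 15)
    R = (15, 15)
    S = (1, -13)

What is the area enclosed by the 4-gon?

354

P→Q: (-4)(15) − (-7)(-7) = -109
Q→R: (-7)(15) − (15)(15) = -330
R→S: (15)(-13) − (1)(15) = -210
S→P: (1)(-7) − (-4)(-13) = -59
Σ = -708
Area = |Σ|/2 = 354.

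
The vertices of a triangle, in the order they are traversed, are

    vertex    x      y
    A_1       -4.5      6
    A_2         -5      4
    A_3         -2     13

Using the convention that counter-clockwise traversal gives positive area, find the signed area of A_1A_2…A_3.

0.75

Apply the surveyor's formula: 2A = Σ (x_i·y_{i+1} − x_{i+1}·y_i), indices taken mod 3.
Cross-terms: 12, -57, 46.5  ⇒  Σ = 1.5
Signed area = Σ/2 = 0.75 (positive ⇒ counter-clockwise traversal).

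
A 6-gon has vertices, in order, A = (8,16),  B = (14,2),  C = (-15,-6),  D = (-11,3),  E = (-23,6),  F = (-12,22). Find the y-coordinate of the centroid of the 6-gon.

2442/293

Apply the surveyor's formula. First the cross-terms c_i = x_i·y_{i+1} − x_{i+1}·y_i:
  -208, -54, -111, 3, -434, -368  ⇒  2A = -1172, A = -586.
Then Σ (y_i + y_{i+1})·c_i = -29304, so ȳ = -29304 / (6·(-586)) = 2442/293.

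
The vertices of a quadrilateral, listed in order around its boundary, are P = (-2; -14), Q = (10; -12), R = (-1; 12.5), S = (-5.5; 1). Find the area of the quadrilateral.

Σ = (164) + (113) + (67.75) + (79) = 423.75
Area = |Σ|/2 = 211.875.

211.875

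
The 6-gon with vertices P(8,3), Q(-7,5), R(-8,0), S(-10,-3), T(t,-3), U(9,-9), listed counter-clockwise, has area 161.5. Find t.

-7

Write out the shoelace sum; only the two edges meeting at T involve t:
2·Area = [((-10)·(-3) − t·(-3)) + (t·(-9) − 9·(-3))] + 224
       = -6·t + 281 = 323
⇒ t = -7.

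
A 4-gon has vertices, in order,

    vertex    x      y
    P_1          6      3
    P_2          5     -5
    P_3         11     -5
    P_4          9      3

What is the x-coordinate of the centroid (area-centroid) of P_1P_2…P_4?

70/9

Apply the surveyor's formula. First the cross-terms c_i = x_i·y_{i+1} − x_{i+1}·y_i:
  -45, 30, 78, 9  ⇒  2A = 72, A = 36.
Then Σ (x_i + x_{i+1})·c_i = 1680, so x̄ = 1680 / (6·36) = 70/9.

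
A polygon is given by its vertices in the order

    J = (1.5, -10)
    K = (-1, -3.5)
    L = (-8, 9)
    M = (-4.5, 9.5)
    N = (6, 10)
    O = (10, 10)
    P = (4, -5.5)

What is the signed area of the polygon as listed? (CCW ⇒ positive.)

Apply the shoelace formula: 2A = Σ (x_i·y_{i+1} − x_{i+1}·y_i), indices taken mod 7.
Σ = (-15.25) + (-37) + (-35.5) + (-102) + (-40) + (-95) + (-31.75) = -356.5
Signed area = Σ/2 = -178.25 (negative ⇒ clockwise traversal).

-178.25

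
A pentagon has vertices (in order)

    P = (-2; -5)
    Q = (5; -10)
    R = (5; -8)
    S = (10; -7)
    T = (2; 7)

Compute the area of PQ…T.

Apply the shoelace (surveyor's) formula: 2A = Σ (x_i·y_{i+1} − x_{i+1}·y_i), indices taken mod 5.
P→Q: (-2)(-10) − (5)(-5) = 45
Q→R: (5)(-8) − (5)(-10) = 10
R→S: (5)(-7) − (10)(-8) = 45
S→T: (10)(7) − (2)(-7) = 84
T→P: (2)(-5) − (-2)(7) = 4
Σ = 188
Area = |Σ|/2 = 94.

94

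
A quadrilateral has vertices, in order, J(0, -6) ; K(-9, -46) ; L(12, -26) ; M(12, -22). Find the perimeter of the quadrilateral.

94

|JK| = √((-9)² + (-40)²) = √1681 = 41
|KL| = √((21)² + (20)²) = √841 = 29
|LM| = √((0)² + (4)²) = √16 = 4
|MJ| = √((-12)² + (16)²) = √400 = 20
Perimeter = 41 + 29 + 4 + 20 = 94.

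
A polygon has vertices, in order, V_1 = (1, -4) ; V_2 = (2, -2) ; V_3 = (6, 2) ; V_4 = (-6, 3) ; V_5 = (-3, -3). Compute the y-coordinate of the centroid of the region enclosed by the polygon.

Apply the shoelace (surveyor's) formula. First the cross-terms c_i = x_i·y_{i+1} − x_{i+1}·y_i:
  6, 16, 30, 27, 15  ⇒  2A = 94, A = 47.
Then Σ (y_i + y_{i+1})·c_i = 9, so ȳ = 9 / (6·47) = 3/94.

3/94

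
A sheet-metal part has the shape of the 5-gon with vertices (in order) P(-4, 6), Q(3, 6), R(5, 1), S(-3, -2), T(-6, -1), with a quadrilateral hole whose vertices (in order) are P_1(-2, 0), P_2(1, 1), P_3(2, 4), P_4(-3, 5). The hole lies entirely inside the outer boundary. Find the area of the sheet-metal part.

Outer boundary:
P→Q: (-4)(6) − (3)(6) = -42
Q→R: (3)(1) − (5)(6) = -27
R→S: (5)(-2) − (-3)(1) = -7
S→T: (-3)(-1) − (-6)(-2) = -9
T→P: (-6)(6) − (-4)(-1) = -40
Σ = -125
Area = |Σ|/2 = 62.5.
Hole:
Apply the shoelace (surveyor's) formula: 2A = Σ (x_i·y_{i+1} − x_{i+1}·y_i), indices taken mod 4.
Cross-terms: -2, 2, 22, 10  ⇒  Σ = 32
Area = |Σ|/2 = 16.
Net area = 62.5 − 16 = 46.5.

46.5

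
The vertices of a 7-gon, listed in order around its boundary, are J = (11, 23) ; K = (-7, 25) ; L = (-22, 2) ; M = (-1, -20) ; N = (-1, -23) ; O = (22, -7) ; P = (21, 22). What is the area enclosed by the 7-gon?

Apply Gauss's area formula: 2A = Σ (x_i·y_{i+1} − x_{i+1}·y_i), indices taken mod 7.
Σ = (436) + (536) + (442) + (3) + (513) + (631) + (241) = 2802
Area = |Σ|/2 = 1401.

1401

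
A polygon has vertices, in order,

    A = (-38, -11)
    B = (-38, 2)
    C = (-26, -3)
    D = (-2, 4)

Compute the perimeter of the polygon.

90

|AB| = √((0)² + (13)²) = √169 = 13
|BC| = √((12)² + (-5)²) = √169 = 13
|CD| = √((24)² + (7)²) = √625 = 25
|DA| = √((-36)² + (-15)²) = √1521 = 39
Perimeter = 13 + 13 + 25 + 39 = 90.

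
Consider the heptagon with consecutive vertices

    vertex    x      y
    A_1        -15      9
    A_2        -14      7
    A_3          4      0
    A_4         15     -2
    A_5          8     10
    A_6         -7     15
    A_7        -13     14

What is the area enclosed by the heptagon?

Σ = (21) + (-28) + (-8) + (166) + (190) + (97) + (93) = 531
Area = |Σ|/2 = 265.5.

265.5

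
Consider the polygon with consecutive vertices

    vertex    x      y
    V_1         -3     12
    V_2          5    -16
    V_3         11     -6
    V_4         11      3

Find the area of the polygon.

V_1→V_2: (-3)(-16) − (5)(12) = -12
V_2→V_3: (5)(-6) − (11)(-16) = 146
V_3→V_4: (11)(3) − (11)(-6) = 99
V_4→V_1: (11)(12) − (-3)(3) = 141
Σ = 374
Area = |Σ|/2 = 187.

187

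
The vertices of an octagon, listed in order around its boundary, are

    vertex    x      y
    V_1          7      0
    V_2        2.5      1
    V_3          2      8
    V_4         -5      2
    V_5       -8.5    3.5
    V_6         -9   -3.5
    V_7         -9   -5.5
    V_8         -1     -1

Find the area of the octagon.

Σ = (7) + (18) + (44) + (-0.5) + (61.25) + (18) + (3.5) + (7) = 158.25
Area = |Σ|/2 = 79.125.

79.125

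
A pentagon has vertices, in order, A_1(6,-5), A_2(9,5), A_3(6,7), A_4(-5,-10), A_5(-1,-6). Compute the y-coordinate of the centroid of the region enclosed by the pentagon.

-25/36

Apply the shoelace (surveyor's) formula. First the cross-terms c_i = x_i·y_{i+1} − x_{i+1}·y_i:
  75, 33, -25, 20, 41  ⇒  2A = 144, A = 72.
Then Σ (y_i + y_{i+1})·c_i = -300, so ȳ = -300 / (6·72) = -25/36.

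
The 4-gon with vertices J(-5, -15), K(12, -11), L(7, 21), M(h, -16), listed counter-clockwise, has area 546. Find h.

The doubled signed area Σ (x_i y_{i+1} − x_{i+1} y_i) is linear in h.
With h=0 it equals 372; the coefficient of h is -36 (from the two edges through M).
So -36·h + 372 = 2·546 = 1092 ⇒ h = -20.

-20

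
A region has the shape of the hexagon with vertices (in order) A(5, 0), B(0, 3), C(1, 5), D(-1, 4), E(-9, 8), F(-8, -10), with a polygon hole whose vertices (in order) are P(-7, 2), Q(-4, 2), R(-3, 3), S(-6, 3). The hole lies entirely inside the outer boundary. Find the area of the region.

Outer boundary:
Apply the shoelace (surveyor's) formula: 2A = Σ (x_i·y_{i+1} − x_{i+1}·y_i), indices taken mod 6.
A→B: (5)(3) − (0)(0) = 15
B→C: (0)(5) − (1)(3) = -3
C→D: (1)(4) − (-1)(5) = 9
D→E: (-1)(8) − (-9)(4) = 28
E→F: (-9)(-10) − (-8)(8) = 154
F→A: (-8)(0) − (5)(-10) = 50
Σ = 253
Area = |Σ|/2 = 126.5.
Hole:
Apply Gauss's area formula: 2A = Σ (x_i·y_{i+1} − x_{i+1}·y_i), indices taken mod 4.
Σ = (-6) + (-6) + (9) + (9) = 6
Area = |Σ|/2 = 3.
Net area = 126.5 − 3 = 123.5.

123.5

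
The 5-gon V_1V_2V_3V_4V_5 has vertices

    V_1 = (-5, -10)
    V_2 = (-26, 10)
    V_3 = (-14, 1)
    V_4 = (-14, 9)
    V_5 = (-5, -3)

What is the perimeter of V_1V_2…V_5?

74

|V_1V_2| = √((-21)² + (20)²) = √841 = 29
|V_2V_3| = √((12)² + (-9)²) = √225 = 15
|V_3V_4| = √((0)² + (8)²) = √64 = 8
|V_4V_5| = √((9)² + (-12)²) = √225 = 15
|V_5V_1| = √((0)² + (-7)²) = √49 = 7
Perimeter = 29 + 15 + 8 + 15 + 7 = 74.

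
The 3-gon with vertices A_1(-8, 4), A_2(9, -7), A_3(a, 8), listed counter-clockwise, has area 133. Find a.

10

Write out the shoelace sum; only the two edges meeting at A_3 involve a:
2·Area = [(9·8 − a·(-7)) + (a·4 − (-8)·8)] + 20
       = 11·a + 156 = 266
⇒ a = 10.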